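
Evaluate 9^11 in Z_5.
Using Fermat: 9^{4} ≡ 1 (mod 5). 11 ≡ 3 (mod 4). So 9^{11} ≡ 9^{3} ≡ 4 (mod 5)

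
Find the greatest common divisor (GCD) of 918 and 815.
1

Using the Euclidean algorithm:
918 = 1 × 815 + 103
815 = 7 × 103 + 94
103 = 1 × 94 + 9
94 = 10 × 9 + 4
9 = 2 × 4 + 1
4 = 4 × 1 + 0

GCD(918, 815) = 1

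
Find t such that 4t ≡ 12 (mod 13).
3

Since gcd(4, 13) = 1 divides 12, a solution exists.
Multiply both sides by the inverse of 4 mod 13:
  4^(-1) mod 13 = 10
  x ≡ 10 × 12 ≡ 120 ≡ 3 (mod 13)
Verification: 4 × 3 = 12 = 0 × 13 + 12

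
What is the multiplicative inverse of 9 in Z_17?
2

Using Extended Euclidean Algorithm:
gcd(9, 17) = 1
Bezout coefficients: 9 × 2 + 17 × -1 = 1
So 9 × 2 ≡ 1 (mod 17)
The inverse is 2 mod 17 = 2
Verification: 9 × 2 = 18 = 1 × 17 + 1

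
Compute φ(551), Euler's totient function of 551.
504

Prime factorization: 551 = 19 × 29
Using the formula φ(n) = n × Π(1 - 1/p) for each prime factor p:
φ(551) = 551 × (1 - 1/19) × (1 - 1/29)
φ(551) = 504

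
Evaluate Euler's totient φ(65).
48

Prime factorization: 65 = 5 × 13
Using the formula φ(n) = n × Π(1 - 1/p) for each prime factor p:
φ(65) = 65 × (1 - 1/5) × (1 - 1/13)
φ(65) = 48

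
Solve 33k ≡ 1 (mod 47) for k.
33^(-1) ≡ 10 (mod 47). Verification: 33 × 10 = 330 ≡ 1 (mod 47)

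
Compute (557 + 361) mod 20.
18

(557 + 361) = 918
918 mod 20 = 18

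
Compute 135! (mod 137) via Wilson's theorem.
(136)! = (135)! × (136) ≡ -1 (mod 137). So (135)! ≡ -1 × (136)^(-1) ≡ (-1)×(-1) = 1 (mod 137)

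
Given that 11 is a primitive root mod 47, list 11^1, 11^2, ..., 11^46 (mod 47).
g^1, g^2, ..., g^{46} mod 47: {11, 27, 15, 24, 29, 37, 31, 12, 38, 42, 39, 6, 19, 21, 43, 3, 33, 34, 45, 25, 40, 17, 46, 36, 20, 32, 23, 18, 10, 16, 35, 9, 5, 8, 41, 28, 26, 4, 44, 14, 13, 2, 22, 7, 30, 1}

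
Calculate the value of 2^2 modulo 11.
2 = 2 (binary 10). Repeated squaring mod 11: 2^1 ≡ 2; 2^2 ≡ 2² = 4 ≡ 4. So 2^2 ≡ 4 (mod 11).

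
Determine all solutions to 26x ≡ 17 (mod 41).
18

Since gcd(26, 41) = 1 divides 17, a solution exists.
Multiply both sides by the inverse of 26 mod 41:
  26^(-1) mod 41 = 30
  x ≡ 30 × 17 ≡ 510 ≡ 18 (mod 41)
Verification: 26 × 18 = 468 = 11 × 41 + 17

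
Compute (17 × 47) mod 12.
7

(17 × 47) = 799
799 mod 12 = 7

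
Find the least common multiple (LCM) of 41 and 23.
943

First find GCD(41, 23) using the Euclidean algorithm:
41 = 1 × 23 + 18
23 = 1 × 18 + 5
18 = 3 × 5 + 3
5 = 1 × 3 + 2
3 = 1 × 2 + 1
2 = 2 × 1 + 0
GCD(41, 23) = 1

LCM formula: LCM(a, b) = (a × b) / GCD(a, b)
LCM(41, 23) = (41 × 23) / 1
LCM(41, 23) = 943 / 1
LCM(41, 23) = 943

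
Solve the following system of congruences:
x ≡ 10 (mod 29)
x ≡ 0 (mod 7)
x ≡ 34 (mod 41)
1141

Using the Chinese Remainder Theorem:
M = product of moduli = 8323
For equation 1: M_1 = 287, 287 ≡ 26 (mod 29), inverse of 287 mod 29 is 19 (check: 26 × 19 = 494 ≡ 1 (mod 29))
For equation 2: M_2 = 1189, 1189 ≡ 6 (mod 7), inverse of 1189 mod 7 is 6 (check: 6 × 6 = 36 ≡ 1 (mod 7))
For equation 3: M_3 = 203, 203 ≡ 39 (mod 41), inverse of 203 mod 41 is 20 (check: 39 × 20 = 780 ≡ 1 (mod 41))
Combine: x ≡ Σ r_i×M_i×(M_i⁻¹ mod m_i) = 10×287×19 + 0×1189×6 + 34×203×20 = 54530 + 0 + 138040 = 192570
192570 mod 8323 = 1141
x ≡ 1141 (mod 8323)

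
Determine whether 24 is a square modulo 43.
By Euler's criterion: 24^{21} ≡ 1 (mod 43). Since this equals 1, 24 is a QR.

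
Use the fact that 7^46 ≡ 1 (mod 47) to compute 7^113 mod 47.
By Fermat: 7^{46} ≡ 1 (mod 47). 113 = 2×46 + 21. So 7^{113} ≡ 7^{21} ≡ 24 (mod 47)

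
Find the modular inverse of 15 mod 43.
15^(-1) ≡ 23 (mod 43). Verification: 15 × 23 = 345 ≡ 1 (mod 43)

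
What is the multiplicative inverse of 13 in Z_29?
13^(-1) ≡ 9 (mod 29). Verification: 13 × 9 = 117 ≡ 1 (mod 29)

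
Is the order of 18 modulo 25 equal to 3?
No, the actual order is 4, not 3.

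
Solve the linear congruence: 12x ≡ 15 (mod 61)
47

Since gcd(12, 61) = 1 divides 15, a solution exists.
Multiply both sides by the inverse of 12 mod 61:
  12^(-1) mod 61 = 56
  x ≡ 56 × 15 ≡ 840 ≡ 47 (mod 61)
Verification: 12 × 47 = 564 = 9 × 61 + 15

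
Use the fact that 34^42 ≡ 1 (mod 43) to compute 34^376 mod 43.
By Fermat: 34^{42} ≡ 1 (mod 43). 376 = 8×42 + 40. So 34^{376} ≡ 34^{40} ≡ 17 (mod 43)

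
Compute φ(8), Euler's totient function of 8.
4

Prime factorization: 8 = 2^3
Using the formula φ(n) = n × Π(1 - 1/p) for each prime factor p:
φ(8) = 8 × (1 - 1/2)
φ(8) = 4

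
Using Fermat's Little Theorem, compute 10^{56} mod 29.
1

By Fermat's Little Theorem, a^(p-1) ≡ 1 (mod p) for prime p and gcd(a, p) = 1
Here p = 29, so 10^28 ≡ 1 (mod 29)
We can reduce the exponent: 56 mod 28 = 0
So 10^56 ≡ 10^0 (mod 29)
Computing: 10^0 mod 29 = 1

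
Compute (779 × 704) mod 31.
26

(779 × 704) = 548416
548416 mod 31 = 26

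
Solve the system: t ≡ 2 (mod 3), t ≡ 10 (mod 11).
M = 3 × 11 = 33. M₁ = 11, y₁ ≡ 2 (mod 3). M₂ = 3, y₂ ≡ 4 (mod 11). t = 2×11×2 + 10×3×4 ≡ 32 (mod 33)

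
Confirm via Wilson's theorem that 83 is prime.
(82)! mod 83 = 82. Since this equals -1 (mod 83), Wilson confirms 83 is prime.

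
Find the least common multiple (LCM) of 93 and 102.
3162

First find GCD(93, 102) using the Euclidean algorithm:
93 = 0 × 102 + 93
102 = 1 × 93 + 9
93 = 10 × 9 + 3
9 = 3 × 3 + 0
GCD(93, 102) = 3

LCM formula: LCM(a, b) = (a × b) / GCD(a, b)
LCM(93, 102) = (93 × 102) / 3
LCM(93, 102) = 9486 / 3
LCM(93, 102) = 3162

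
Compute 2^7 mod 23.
7 = 4 + 2 + 1 (binary 111). Repeated squaring mod 23: 2^1 ≡ 2; 2^2 ≡ 2² = 4 ≡ 4; 2^4 ≡ 4² = 16 ≡ 16. Multiply: 2^7 = 2^4 × 2^2 × 2^1 ≡ 16 × 4 × 2 (mod 23): 16 × 4 = 64 ≡ 18; 18 × 2 = 36 ≡ 13. So 2^7 ≡ 13 (mod 23).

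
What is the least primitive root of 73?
5

A primitive root g modulo p has order p-1 = 72
Prime divisors of 72: [2, 3]
g is a primitive root iff g^(72/q) ≢ 1 (mod 73) for each prime divisor q
Testing small values:
  g = 2: 2^36 ≡ 1, 2^24 ≡ 64 (mod 73) → 2^36 ≡ 1, not primitive root
  g = 3: 3^36 ≡ 1, 3^24 ≡ 1 (mod 73) → 3^36 ≡ 1, not primitive root
  g = 4: 4^36 ≡ 1, 4^24 ≡ 8 (mod 73) → 4^36 ≡ 1, not primitive root
  g = 5: 5^36 ≡ 72, 5^24 ≡ 8 (mod 73) → none is 1, primitive root!
The smallest primitive root is 5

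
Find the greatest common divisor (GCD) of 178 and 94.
2

Using the Euclidean algorithm:
178 = 1 × 94 + 84
94 = 1 × 84 + 10
84 = 8 × 10 + 4
10 = 2 × 4 + 2
4 = 2 × 2 + 0

GCD(178, 94) = 2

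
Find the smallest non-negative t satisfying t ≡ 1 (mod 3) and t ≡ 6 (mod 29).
M = 3 × 29 = 87. M₁ = 29, y₁ ≡ 2 (mod 3). M₂ = 3, y₂ ≡ 10 (mod 29). t = 1×29×2 + 6×3×10 ≡ 64 (mod 87)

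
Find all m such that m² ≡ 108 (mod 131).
The square roots of 108 mod 131 are 34 and 97. Verify: 34² = 1156 ≡ 108 (mod 131)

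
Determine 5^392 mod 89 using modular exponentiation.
Using Fermat: 5^{88} ≡ 1 (mod 89). 392 ≡ 40 (mod 88). So 5^{392} ≡ 5^{40} ≡ 45 (mod 89)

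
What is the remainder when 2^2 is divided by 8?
2 = 2 (binary 10). Repeated squaring mod 8: 2^1 ≡ 2; 2^2 ≡ 2² = 4 ≡ 4. So 2^2 ≡ 4 (mod 8).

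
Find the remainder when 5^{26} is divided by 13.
By Fermat: 5^{12} ≡ 1 (mod 13). 26 = 2×12 + 2. So 5^{26} ≡ 5^{2} ≡ 12 (mod 13)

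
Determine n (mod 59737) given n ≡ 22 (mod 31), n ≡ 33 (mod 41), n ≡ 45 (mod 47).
15367

Using the Chinese Remainder Theorem:
M = product of moduli = 59737
For equation 1: M_1 = 1927, 1927 ≡ 5 (mod 31), inverse of 1927 mod 31 is 25 (check: 5 × 25 = 125 ≡ 1 (mod 31))
For equation 2: M_2 = 1457, 1457 ≡ 22 (mod 41), inverse of 1457 mod 41 is 28 (check: 22 × 28 = 616 ≡ 1 (mod 41))
For equation 3: M_3 = 1271, 1271 ≡ 2 (mod 47), inverse of 1271 mod 47 is 24 (check: 2 × 24 = 48 ≡ 1 (mod 47))
Combine: n ≡ Σ r_i×M_i×(M_i⁻¹ mod m_i) = 22×1927×25 + 33×1457×28 + 45×1271×24 = 1059850 + 1346268 + 1372680 = 3778798
3778798 mod 59737 = 15367
n ≡ 15367 (mod 59737)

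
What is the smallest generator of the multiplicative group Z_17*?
p - 1 = 16 has prime divisors 2. h is a primitive root mod 17 iff h^(16/q) ≢ 1 (mod 17) for each such q.
h = 2: 2^8 ≡ 1 (mod 17); 2^8 ≡ 1, so not a primitive root.
h = 3: 3^8 ≡ 16 (mod 17); none is 1, so 3 has order 16 and is a primitive root.
The smallest primitive root mod 17 is g = 3.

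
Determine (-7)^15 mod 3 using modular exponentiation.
Using Fermat: (-7)^{2} ≡ 1 (mod 3). 15 ≡ 1 (mod 2). So (-7)^{15} ≡ (-7)^{1} ≡ 2 (mod 3)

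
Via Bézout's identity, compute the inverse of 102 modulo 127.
Extended GCD: 102(-61) + 127(49) = 1. So 102^(-1) ≡ 66 ≡ 66 (mod 127). Verify: 102 × 66 = 6732 ≡ 1 (mod 127)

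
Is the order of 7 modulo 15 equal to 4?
Yes, ord_15(7) = 4.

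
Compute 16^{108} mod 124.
4

Using successive squaring:
Binary expansion of 108: 1101100
Powers of 16 mod 124 (each is the square of the previous):
  16^1 ≡ 16 (mod 124)
  16^2 ≡ 16² = 256 ≡ 8 (mod 124)
  16^4 ≡ 8² = 64 ≡ 64 (mod 124)
  16^8 ≡ 64² = 4096 ≡ 4 (mod 124)
  16^16 ≡ 4² = 16 ≡ 16 (mod 124)
  16^32 ≡ 16² = 256 ≡ 8 (mod 124)
  16^64 ≡ 8² = 64 ≡ 64 (mod 124)
108 = 64 + 32 + 8 + 4, so 16^108 = 16^64 × 16^32 × 16^8 × 16^4 ≡ 64 × 8 × 4 × 64 (mod 124)
Multiplying step by step:
  64 × 8 = 512 ≡ 16 (mod 124)
  16 × 4 = 64 ≡ 64 (mod 124)
  64 × 64 = 4096 ≡ 4 (mod 124)
Result: 16^108 ≡ 4 (mod 124)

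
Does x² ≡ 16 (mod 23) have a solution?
By Euler's criterion: 16^{11} ≡ 1 (mod 23). Since this equals 1, 16 is a QR.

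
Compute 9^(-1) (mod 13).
9^(-1) ≡ 3 (mod 13). Verification: 9 × 3 = 27 ≡ 1 (mod 13)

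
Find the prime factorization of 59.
59

Divide by primes starting from smallest:
59 ÷ 59 = 1

59 = 59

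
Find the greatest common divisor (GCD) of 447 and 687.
3

Using the Euclidean algorithm:
447 = 0 × 687 + 447
687 = 1 × 447 + 240
447 = 1 × 240 + 207
240 = 1 × 207 + 33
207 = 6 × 33 + 9
33 = 3 × 9 + 6
9 = 1 × 6 + 3
6 = 2 × 3 + 0

GCD(447, 687) = 3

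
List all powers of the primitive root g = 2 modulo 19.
g^1, g^2, ..., g^{18} mod 19: {2, 4, 8, 16, 13, 7, 14, 9, 18, 17, 15, 11, 3, 6, 12, 5, 10, 1}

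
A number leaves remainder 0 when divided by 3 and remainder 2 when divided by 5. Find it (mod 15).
M = 3 × 5 = 15. M₁ = 5, y₁ ≡ 2 (mod 3). M₂ = 3, y₂ ≡ 2 (mod 5). m = 0×5×2 + 2×3×2 ≡ 12 (mod 15)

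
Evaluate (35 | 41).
(35/41) = 35^{20} mod 41 = -1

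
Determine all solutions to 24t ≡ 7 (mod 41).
2

Since gcd(24, 41) = 1 divides 7, a solution exists.
Multiply both sides by the inverse of 24 mod 41:
  24^(-1) mod 41 = 12
  x ≡ 12 × 7 ≡ 84 ≡ 2 (mod 41)
Verification: 24 × 2 = 48 = 1 × 41 + 7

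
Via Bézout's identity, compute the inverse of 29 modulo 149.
Extended GCD: 29(36) + 149(-7) = 1. So 29^(-1) ≡ 36 ≡ 36 (mod 149). Verify: 29 × 36 = 1044 ≡ 1 (mod 149)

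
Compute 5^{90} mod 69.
25

Using successive squaring:
Binary expansion of 90: 1011010
Powers of 5 mod 69 (each is the square of the previous):
  5^1 ≡ 5 (mod 69)
  5^2 ≡ 5² = 25 ≡ 25 (mod 69)
  5^4 ≡ 25² = 625 ≡ 4 (mod 69)
  5^8 ≡ 4² = 16 ≡ 16 (mod 69)
  5^16 ≡ 16² = 256 ≡ 49 (mod 69)
  5^32 ≡ 49² = 2401 ≡ 55 (mod 69)
  5^64 ≡ 55² = 3025 ≡ 58 (mod 69)
90 = 64 + 16 + 8 + 2, so 5^90 = 5^64 × 5^16 × 5^8 × 5^2 ≡ 58 × 49 × 16 × 25 (mod 69)
Multiplying step by step:
  58 × 49 = 2842 ≡ 13 (mod 69)
  13 × 16 = 208 ≡ 1 (mod 69)
  1 × 25 = 25 ≡ 25 (mod 69)
Result: 5^90 ≡ 25 (mod 69)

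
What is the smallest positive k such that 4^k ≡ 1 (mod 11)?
Powers of 4 mod 11: 4^1≡4, 4^2≡5, 4^3≡9, 4^4≡3, 4^5≡1. Order = 5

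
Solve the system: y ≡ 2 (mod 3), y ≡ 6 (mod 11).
M = 3 × 11 = 33. M₁ = 11, y₁ ≡ 2 (mod 3). M₂ = 3, y₂ ≡ 4 (mod 11). y = 2×11×2 + 6×3×4 ≡ 17 (mod 33)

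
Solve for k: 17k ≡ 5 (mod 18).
13

Since gcd(17, 18) = 1 divides 5, a solution exists.
Multiply both sides by the inverse of 17 mod 18:
  17^(-1) mod 18 = 17
  x ≡ 17 × 5 ≡ 85 ≡ 13 (mod 18)
Verification: 17 × 13 = 221 = 12 × 18 + 5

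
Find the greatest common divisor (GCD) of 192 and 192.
192

Using the Euclidean algorithm:
192 = 1 × 192 + 0

GCD(192, 192) = 192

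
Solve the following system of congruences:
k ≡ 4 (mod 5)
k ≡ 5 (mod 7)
19

Using the Chinese Remainder Theorem:
M = product of moduli = 35
For equation 1: M_1 = 7, 7 ≡ 2 (mod 5), inverse of 7 mod 5 is 3 (check: 2 × 3 = 6 ≡ 1 (mod 5))
For equation 2: M_2 = 5, 5 ≡ 5 (mod 7), inverse of 5 mod 7 is 3 (check: 5 × 3 = 15 ≡ 1 (mod 7))
Combine: k ≡ Σ r_i×M_i×(M_i⁻¹ mod m_i) = 4×7×3 + 5×5×3 = 84 + 75 = 159
159 mod 35 = 19
k ≡ 19 (mod 35)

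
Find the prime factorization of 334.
2 × 167

Divide by primes starting from smallest:
334 ÷ 2 = 167
167 ÷ 167 = 1

334 = 2 × 167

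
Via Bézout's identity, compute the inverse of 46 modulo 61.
Extended GCD: 46(4) + 61(-3) = 1. So 46^(-1) ≡ 4 ≡ 4 (mod 61). Verify: 46 × 4 = 184 ≡ 1 (mod 61)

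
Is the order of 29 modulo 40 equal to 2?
Yes, ord_40(29) = 2.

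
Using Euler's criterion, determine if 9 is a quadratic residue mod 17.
By Euler's criterion: 9^{8} ≡ 1 (mod 17). Since this equals 1, 9 is a QR.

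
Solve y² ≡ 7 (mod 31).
The square roots of 7 mod 31 are 10 and 21. Verify: 10² = 100 ≡ 7 (mod 31)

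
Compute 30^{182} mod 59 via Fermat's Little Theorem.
3

By Fermat's Little Theorem, a^(p-1) ≡ 1 (mod p) for prime p and gcd(a, p) = 1
Here p = 59, so 30^58 ≡ 1 (mod 59)
We can reduce the exponent: 182 mod 58 = 8
So 30^182 ≡ 30^8 (mod 59)
Computing: 30^8 mod 59 = 3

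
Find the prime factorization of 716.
2^2 × 179

Divide by primes starting from smallest:
716 ÷ 2 = 358
358 ÷ 2 = 179
179 ÷ 179 = 1

716 = 2^2 × 179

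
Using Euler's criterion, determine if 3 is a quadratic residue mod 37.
By Euler's criterion: 3^{18} ≡ 1 (mod 37). Since this equals 1, 3 is a QR.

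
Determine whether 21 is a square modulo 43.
By Euler's criterion: 21^{21} ≡ 1 (mod 43). Since this equals 1, 21 is a QR.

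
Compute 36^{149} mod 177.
63

Using successive squaring:
Binary expansion of 149: 10010101
Powers of 36 mod 177 (each is the square of the previous):
  36^1 ≡ 36 (mod 177)
  36^2 ≡ 36² = 1296 ≡ 57 (mod 177)
  36^4 ≡ 57² = 3249 ≡ 63 (mod 177)
  36^8 ≡ 63² = 3969 ≡ 75 (mod 177)
  36^16 ≡ 75² = 5625 ≡ 138 (mod 177)
  36^32 ≡ 138² = 19044 ≡ 105 (mod 177)
  36^64 ≡ 105² = 11025 ≡ 51 (mod 177)
  36^128 ≡ 51² = 2601 ≡ 123 (mod 177)
149 = 128 + 16 + 4 + 1, so 36^149 = 36^128 × 36^16 × 36^4 × 36^1 ≡ 123 × 138 × 63 × 36 (mod 177)
Multiplying step by step:
  123 × 138 = 16974 ≡ 159 (mod 177)
  159 × 63 = 10017 ≡ 105 (mod 177)
  105 × 36 = 3780 ≡ 63 (mod 177)
Result: 36^149 ≡ 63 (mod 177)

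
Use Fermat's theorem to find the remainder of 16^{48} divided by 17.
1

By Fermat's Little Theorem, a^(p-1) ≡ 1 (mod p) for prime p and gcd(a, p) = 1
Here p = 17, so 16^16 ≡ 1 (mod 17)
We can reduce the exponent: 48 mod 16 = 0
So 16^48 ≡ 16^0 (mod 17)
Computing: 16^0 mod 17 = 1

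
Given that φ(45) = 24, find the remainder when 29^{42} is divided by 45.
By Euler: 29^{24} ≡ 1 (mod 45) since gcd(29, 45) = 1. 42 = 1×24 + 18. So 29^{42} ≡ 29^{18} ≡ 1 (mod 45)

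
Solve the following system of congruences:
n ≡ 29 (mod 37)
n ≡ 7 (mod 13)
436

Using the Chinese Remainder Theorem:
M = product of moduli = 481
For equation 1: M_1 = 13, 13 ≡ 13 (mod 37), inverse of 13 mod 37 is 20 (check: 13 × 20 = 260 ≡ 1 (mod 37))
For equation 2: M_2 = 37, 37 ≡ 11 (mod 13), inverse of 37 mod 13 is 6 (check: 11 × 6 = 66 ≡ 1 (mod 13))
Combine: n ≡ Σ r_i×M_i×(M_i⁻¹ mod m_i) = 29×13×20 + 7×37×6 = 7540 + 1554 = 9094
9094 mod 481 = 436
n ≡ 436 (mod 481)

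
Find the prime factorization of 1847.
1847

Divide by primes starting from smallest:
1847 ÷ 1847 = 1

1847 = 1847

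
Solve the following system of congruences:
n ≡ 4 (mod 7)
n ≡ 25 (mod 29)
25

Using the Chinese Remainder Theorem:
M = product of moduli = 203
For equation 1: M_1 = 29, 29 ≡ 1 (mod 7), inverse of 29 mod 7 is 1 (check: 1 × 1 = 1 ≡ 1 (mod 7))
For equation 2: M_2 = 7, 7 ≡ 7 (mod 29), inverse of 7 mod 29 is 25 (check: 7 × 25 = 175 ≡ 1 (mod 29))
Combine: n ≡ Σ r_i×M_i×(M_i⁻¹ mod m_i) = 4×29×1 + 25×7×25 = 116 + 4375 = 4491
4491 mod 203 = 25
n ≡ 25 (mod 203)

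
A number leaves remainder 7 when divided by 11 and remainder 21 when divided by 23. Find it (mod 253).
M = 11 × 23 = 253. M₁ = 23, y₁ ≡ 1 (mod 11). M₂ = 11, y₂ ≡ 21 (mod 23). r = 7×23×1 + 21×11×21 ≡ 205 (mod 253)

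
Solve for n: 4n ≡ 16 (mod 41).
4

Since gcd(4, 41) = 1 divides 16, a solution exists.
Multiply both sides by the inverse of 4 mod 41:
  4^(-1) mod 41 = 31
  x ≡ 31 × 16 ≡ 496 ≡ 4 (mod 41)
Verification: 4 × 4 = 16 = 0 × 41 + 16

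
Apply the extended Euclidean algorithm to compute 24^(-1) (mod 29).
Extended GCD: 24(-6) + 29(5) = 1. So 24^(-1) ≡ 23 ≡ 23 (mod 29). Verify: 24 × 23 = 552 ≡ 1 (mod 29)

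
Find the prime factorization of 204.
2^2 × 3 × 17

Divide by primes starting from smallest:
204 ÷ 2 = 102
102 ÷ 2 = 51
51 ÷ 3 = 17
17 ÷ 17 = 1

204 = 2^2 × 3 × 17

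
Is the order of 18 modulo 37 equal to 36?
Yes, ord_37(18) = 36.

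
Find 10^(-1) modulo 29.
3

Using Extended Euclidean Algorithm:
gcd(10, 29) = 1
Bezout coefficients: 10 × 3 + 29 × -1 = 1
So 10 × 3 ≡ 1 (mod 29)
The inverse is 3 mod 29 = 3
Verification: 10 × 3 = 30 = 1 × 29 + 1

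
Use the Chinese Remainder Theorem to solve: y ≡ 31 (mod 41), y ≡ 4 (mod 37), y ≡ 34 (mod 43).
55504

Using the Chinese Remainder Theorem:
M = product of moduli = 65231
For equation 1: M_1 = 1591, 1591 ≡ 33 (mod 41), inverse of 1591 mod 41 is 5 (check: 33 × 5 = 165 ≡ 1 (mod 41))
For equation 2: M_2 = 1763, 1763 ≡ 24 (mod 37), inverse of 1763 mod 37 is 17 (check: 24 × 17 = 408 ≡ 1 (mod 37))
For equation 3: M_3 = 1517, 1517 ≡ 12 (mod 43), inverse of 1517 mod 43 is 18 (check: 12 × 18 = 216 ≡ 1 (mod 43))
Combine: y ≡ Σ r_i×M_i×(M_i⁻¹ mod m_i) = 31×1591×5 + 4×1763×17 + 34×1517×18 = 246605 + 119884 + 928404 = 1294893
1294893 mod 65231 = 55504
y ≡ 55504 (mod 65231)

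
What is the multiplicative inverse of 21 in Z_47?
21^(-1) ≡ 9 (mod 47). Verification: 21 × 9 = 189 ≡ 1 (mod 47)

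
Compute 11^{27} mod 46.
5

Using successive squaring:
Binary expansion of 27: 11011
Powers of 11 mod 46 (each is the square of the previous):
  11^1 ≡ 11 (mod 46)
  11^2 ≡ 11² = 121 ≡ 29 (mod 46)
  11^4 ≡ 29² = 841 ≡ 13 (mod 46)
  11^8 ≡ 13² = 169 ≡ 31 (mod 46)
  11^16 ≡ 31² = 961 ≡ 41 (mod 46)
27 = 16 + 8 + 2 + 1, so 11^27 = 11^16 × 11^8 × 11^2 × 11^1 ≡ 41 × 31 × 29 × 11 (mod 46)
Multiplying step by step:
  41 × 31 = 1271 ≡ 29 (mod 46)
  29 × 29 = 841 ≡ 13 (mod 46)
  13 × 11 = 143 ≡ 5 (mod 46)
Result: 11^27 ≡ 5 (mod 46)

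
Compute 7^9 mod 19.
9 = 8 + 1 (binary 1001). Repeated squaring mod 19: 7^1 ≡ 7; 7^2 ≡ 7² = 49 ≡ 11; 7^4 ≡ 11² = 121 ≡ 7; 7^8 ≡ 7² = 49 ≡ 11. Multiply: 7^9 = 7^8 × 7^1 ≡ 11 × 7 (mod 19): 11 × 7 = 77 ≡ 1. So 7^9 ≡ 1 (mod 19).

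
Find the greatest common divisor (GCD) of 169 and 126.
1

Using the Euclidean algorithm:
169 = 1 × 126 + 43
126 = 2 × 43 + 40
43 = 1 × 40 + 3
40 = 13 × 3 + 1
3 = 3 × 1 + 0

GCD(169, 126) = 1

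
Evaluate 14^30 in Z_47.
Using repeated squaring. 30 = 16 + 8 + 4 + 2 (binary 11110). Repeated squaring mod 47: 14^1 ≡ 14; 14^2 ≡ 14² = 196 ≡ 8; 14^4 ≡ 8² = 64 ≡ 17; 14^8 ≡ 17² = 289 ≡ 7; 14^16 ≡ 7² = 49 ≡ 2. Multiply: 14^30 = 14^16 × 14^8 × 14^4 × 14^2 ≡ 2 × 7 × 17 × 8 (mod 47): 2 × 7 = 14 ≡ 14; 14 × 17 = 238 ≡ 3; 3 × 8 = 24 ≡ 24. So 14^30 ≡ 24 (mod 47).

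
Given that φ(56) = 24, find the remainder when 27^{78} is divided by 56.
By Euler: 27^{24} ≡ 1 (mod 56) since gcd(27, 56) = 1. 78 = 3×24 + 6. So 27^{78} ≡ 27^{6} ≡ 1 (mod 56)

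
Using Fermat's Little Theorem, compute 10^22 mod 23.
By Fermat's Little Theorem, 10^{22} ≡ 1 (mod 23) since 23 is prime and gcd(10, 23) = 1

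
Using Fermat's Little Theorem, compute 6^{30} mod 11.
1

By Fermat's Little Theorem, a^(p-1) ≡ 1 (mod p) for prime p and gcd(a, p) = 1
Here p = 11, so 6^10 ≡ 1 (mod 11)
We can reduce the exponent: 30 mod 10 = 0
So 6^30 ≡ 6^0 (mod 11)
Computing: 6^0 mod 11 = 1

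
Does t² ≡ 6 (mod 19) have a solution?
By Euler's criterion: 6^{9} ≡ 1 (mod 19). Since this equals 1, 6 is a QR.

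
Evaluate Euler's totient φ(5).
4

Prime factorization: 5 = 5
Using the formula φ(n) = n × Π(1 - 1/p) for each prime factor p:
φ(5) = 5 × (1 - 1/5)
φ(5) = 4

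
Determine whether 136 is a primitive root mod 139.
p - 1 = 138 has prime divisors 2, 3, 23. Check 136^(138/q) mod 139 for each: 136^(138/2) = 136^69 ≡ 1, 136^(138/3) = 136^46 ≡ 42, 136^(138/23) = 136^6 ≡ 34 (mod 139). Since 136^69 ≡ 1 (mod 139), the order of 136 divides 69 (in fact the order is 69) ≠ 138, so it is not a primitive root.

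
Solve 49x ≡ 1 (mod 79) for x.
50

Using Extended Euclidean Algorithm:
gcd(49, 79) = 1
Bezout coefficients: 49 × -29 + 79 × 18 = 1
So 49 × -29 ≡ 1 (mod 79)
The inverse is -29 mod 79 = 50
Verification: 49 × 50 = 2450 = 31 × 79 + 1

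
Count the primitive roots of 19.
6

The number of primitive roots modulo p is φ(p-1) = φ(18)
φ(18) = 6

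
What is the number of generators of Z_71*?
Number of primitive roots mod 71 = φ(70) = 24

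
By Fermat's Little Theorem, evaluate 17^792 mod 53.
By Fermat: 17^{52} ≡ 1 (mod 53). 792 ≡ 12 (mod 52). So 17^{792} ≡ 17^{12} ≡ 28 (mod 53)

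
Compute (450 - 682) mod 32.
24

(450 - 682) = -232
-232 mod 32 = 24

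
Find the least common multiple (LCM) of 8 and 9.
72

First find GCD(8, 9) using the Euclidean algorithm:
8 = 0 × 9 + 8
9 = 1 × 8 + 1
8 = 8 × 1 + 0
GCD(8, 9) = 1

LCM formula: LCM(a, b) = (a × b) / GCD(a, b)
LCM(8, 9) = (8 × 9) / 1
LCM(8, 9) = 72 / 1
LCM(8, 9) = 72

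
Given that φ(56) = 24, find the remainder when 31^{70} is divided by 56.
By Euler: 31^{24} ≡ 1 (mod 56) since gcd(31, 56) = 1. 70 = 2×24 + 22. So 31^{70} ≡ 31^{22} ≡ 25 (mod 56)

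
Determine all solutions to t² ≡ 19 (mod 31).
The square roots of 19 mod 31 are 9 and 22. Verify: 9² = 81 ≡ 19 (mod 31)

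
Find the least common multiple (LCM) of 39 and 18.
234

First find GCD(39, 18) using the Euclidean algorithm:
39 = 2 × 18 + 3
18 = 6 × 3 + 0
GCD(39, 18) = 3

LCM formula: LCM(a, b) = (a × b) / GCD(a, b)
LCM(39, 18) = (39 × 18) / 3
LCM(39, 18) = 702 / 3
LCM(39, 18) = 234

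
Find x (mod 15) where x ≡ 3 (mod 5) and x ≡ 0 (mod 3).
M = 5 × 3 = 15. M₁ = 3, y₁ ≡ 2 (mod 5). M₂ = 5, y₂ ≡ 2 (mod 3). x = 3×3×2 + 0×5×2 ≡ 3 (mod 15)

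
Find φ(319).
280

Prime factorization: 319 = 11 × 29
Using the formula φ(n) = n × Π(1 - 1/p) for each prime factor p:
φ(319) = 319 × (1 - 1/11) × (1 - 1/29)
φ(319) = 280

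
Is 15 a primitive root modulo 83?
Yes

To verify, check if 15^(82/q) ≢ 1 (mod 83) for each prime divisor q of 82
Divisors of 82 = 82: [1, 2, 41, 82]
  15^(82/41) = 15^2 ≡ 59 (mod 83)
  15^(82/2) = 15^41 ≡ 82 (mod 83)
Conclusion: 15 is a primitive root modulo 83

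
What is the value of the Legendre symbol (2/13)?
(2/13) = 2^{6} mod 13 = -1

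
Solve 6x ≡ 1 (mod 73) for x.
61

Using Extended Euclidean Algorithm:
gcd(6, 73) = 1
Bezout coefficients: 6 × -12 + 73 × 1 = 1
So 6 × -12 ≡ 1 (mod 73)
The inverse is -12 mod 73 = 61
Verification: 6 × 61 = 366 = 5 × 73 + 1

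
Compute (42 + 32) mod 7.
4

(42 + 32) = 74
74 mod 7 = 4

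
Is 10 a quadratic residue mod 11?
By Euler's criterion: 10^{5} ≡ 10 (mod 11). Since this equals -1 (≡ 10), 10 is not a QR.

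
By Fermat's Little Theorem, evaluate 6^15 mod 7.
By Fermat: 6^{6} ≡ 1 (mod 7). 15 = 2×6 + 3. So 6^{15} ≡ 6^{3} ≡ 6 (mod 7)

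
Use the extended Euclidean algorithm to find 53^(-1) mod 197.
Extended GCD: 53(-26) + 197(7) = 1. So 53^(-1) ≡ 171 ≡ 171 (mod 197). Verify: 53 × 171 = 9063 ≡ 1 (mod 197)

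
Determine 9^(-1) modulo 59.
9^(-1) ≡ 46 (mod 59). Verification: 9 × 46 = 414 ≡ 1 (mod 59)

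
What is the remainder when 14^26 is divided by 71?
Using repeated squaring. 26 = 16 + 8 + 2 (binary 11010). Repeated squaring mod 71: 14^1 ≡ 14; 14^2 ≡ 14² = 196 ≡ 54; 14^4 ≡ 54² = 2916 ≡ 5; 14^8 ≡ 5² = 25 ≡ 25; 14^16 ≡ 25² = 625 ≡ 57. Multiply: 14^26 = 14^16 × 14^8 × 14^2 ≡ 57 × 25 × 54 (mod 71): 57 × 25 = 1425 ≡ 5; 5 × 54 = 270 ≡ 57. So 14^26 ≡ 57 (mod 71).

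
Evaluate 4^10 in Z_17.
10 = 8 + 2 (binary 1010). Repeated squaring mod 17: 4^1 ≡ 4; 4^2 ≡ 4² = 16 ≡ 16; 4^4 ≡ 16² = 256 ≡ 1; 4^8 ≡ 1² = 1 ≡ 1. Multiply: 4^10 = 4^8 × 4^2 ≡ 1 × 16 (mod 17): 1 × 16 = 16 ≡ 16. So 4^10 ≡ 16 (mod 17).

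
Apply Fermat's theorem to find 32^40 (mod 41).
By Fermat's Little Theorem, 32^{40} ≡ 1 (mod 41) since 41 is prime and gcd(32, 41) = 1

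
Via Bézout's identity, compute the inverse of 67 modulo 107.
Extended GCD: 67(8) + 107(-5) = 1. So 67^(-1) ≡ 8 ≡ 8 (mod 107). Verify: 67 × 8 = 536 ≡ 1 (mod 107)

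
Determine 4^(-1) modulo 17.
4^(-1) ≡ 13 (mod 17). Verification: 4 × 13 = 52 ≡ 1 (mod 17)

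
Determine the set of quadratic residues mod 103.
QRs mod 103: {1, 2, 4, 7, 8, 9, 13, 14, 15, 16, 17, 18, 19, 23, 25, 26, 28, 29, 30, 32, 33, 34, 36, 38, 41, 46, 49, 50, 52, 55, 56, 58, 59, 60, 61, 63, 64, 66, 68, 72, 76, 79, 81, 82, 83, 91, 92, 93, 97, 98, 100}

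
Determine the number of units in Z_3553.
2880

Prime factorization: 3553 = 11 × 17 × 19
Using the formula φ(n) = n × Π(1 - 1/p) for each prime factor p:
φ(3553) = 3553 × (1 - 1/11) × (1 - 1/17) × (1 - 1/19)
φ(3553) = 2880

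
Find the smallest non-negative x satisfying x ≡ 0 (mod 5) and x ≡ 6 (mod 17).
M = 5 × 17 = 85. M₁ = 17, y₁ ≡ 3 (mod 5). M₂ = 5, y₂ ≡ 7 (mod 17). x = 0×17×3 + 6×5×7 ≡ 40 (mod 85)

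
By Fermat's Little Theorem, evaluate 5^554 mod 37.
By Fermat: 5^{36} ≡ 1 (mod 37). 554 ≡ 14 (mod 36). So 5^{554} ≡ 5^{14} ≡ 28 (mod 37)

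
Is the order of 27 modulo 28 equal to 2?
Yes, ord_28(27) = 2.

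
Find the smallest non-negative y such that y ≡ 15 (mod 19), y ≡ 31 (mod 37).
623

Using the Chinese Remainder Theorem:
M = product of moduli = 703
For equation 1: M_1 = 37, 37 ≡ 18 (mod 19), inverse of 37 mod 19 is 18 (check: 18 × 18 = 324 ≡ 1 (mod 19))
For equation 2: M_2 = 19, 19 ≡ 19 (mod 37), inverse of 19 mod 37 is 2 (check: 19 × 2 = 38 ≡ 1 (mod 37))
Combine: y ≡ Σ r_i×M_i×(M_i⁻¹ mod m_i) = 15×37×18 + 31×19×2 = 9990 + 1178 = 11168
11168 mod 703 = 623
y ≡ 623 (mod 703)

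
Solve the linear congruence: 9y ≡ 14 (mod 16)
14

Since gcd(9, 16) = 1 divides 14, a solution exists.
Multiply both sides by the inverse of 9 mod 16:
  9^(-1) mod 16 = 9
  x ≡ 9 × 14 ≡ 126 ≡ 14 (mod 16)
Verification: 9 × 14 = 126 = 7 × 16 + 14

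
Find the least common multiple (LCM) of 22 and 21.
462

First find GCD(22, 21) using the Euclidean algorithm:
22 = 1 × 21 + 1
21 = 21 × 1 + 0
GCD(22, 21) = 1

LCM formula: LCM(a, b) = (a × b) / GCD(a, b)
LCM(22, 21) = (22 × 21) / 1
LCM(22, 21) = 462 / 1
LCM(22, 21) = 462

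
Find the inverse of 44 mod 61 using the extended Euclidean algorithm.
Extended GCD: 44(-18) + 61(13) = 1. So 44^(-1) ≡ 43 ≡ 43 (mod 61). Verify: 44 × 43 = 1892 ≡ 1 (mod 61)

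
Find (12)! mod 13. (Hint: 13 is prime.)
By Wilson's theorem, (12)! ≡ -1 ≡ 12 (mod 13)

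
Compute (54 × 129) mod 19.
12

(54 × 129) = 6966
6966 mod 19 = 12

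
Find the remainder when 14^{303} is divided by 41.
By Fermat: 14^{40} ≡ 1 (mod 41). 303 = 7×40 + 23. So 14^{303} ≡ 14^{23} ≡ 3 (mod 41)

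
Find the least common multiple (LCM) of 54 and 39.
702

First find GCD(54, 39) using the Euclidean algorithm:
54 = 1 × 39 + 15
39 = 2 × 15 + 9
15 = 1 × 9 + 6
9 = 1 × 6 + 3
6 = 2 × 3 + 0
GCD(54, 39) = 3

LCM formula: LCM(a, b) = (a × b) / GCD(a, b)
LCM(54, 39) = (54 × 39) / 3
LCM(54, 39) = 2106 / 3
LCM(54, 39) = 702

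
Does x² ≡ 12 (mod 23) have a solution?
By Euler's criterion: 12^{11} ≡ 1 (mod 23). Since this equals 1, 12 is a QR.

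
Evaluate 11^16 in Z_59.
Using repeated squaring. 16 = 16 (binary 10000). Repeated squaring mod 59: 11^1 ≡ 11; 11^2 ≡ 11² = 121 ≡ 3; 11^4 ≡ 3² = 9 ≡ 9; 11^8 ≡ 9² = 81 ≡ 22; 11^16 ≡ 22² = 484 ≡ 12. So 11^16 ≡ 12 (mod 59).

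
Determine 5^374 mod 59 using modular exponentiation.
Using Fermat: 5^{58} ≡ 1 (mod 59). 374 ≡ 26 (mod 58). So 5^{374} ≡ 5^{26} ≡ 17 (mod 59)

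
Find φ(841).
812

Prime factorization: 841 = 29^2
Using the formula φ(n) = n × Π(1 - 1/p) for each prime factor p:
φ(841) = 841 × (1 - 1/29)
φ(841) = 812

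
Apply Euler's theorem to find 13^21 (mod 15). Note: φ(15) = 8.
By Euler: 13^{8} ≡ 1 (mod 15) since gcd(13, 15) = 1. 21 = 2×8 + 5. So 13^{21} ≡ 13^{5} ≡ 13 (mod 15)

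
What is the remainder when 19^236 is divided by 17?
Using Fermat: 19^{16} ≡ 1 (mod 17). 236 ≡ 12 (mod 16). So 19^{236} ≡ 19^{12} ≡ 16 (mod 17)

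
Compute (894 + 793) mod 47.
42

(894 + 793) = 1687
1687 mod 47 = 42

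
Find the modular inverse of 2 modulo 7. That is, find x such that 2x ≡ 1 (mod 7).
4

Using Extended Euclidean Algorithm:
gcd(2, 7) = 1
Bezout coefficients: 2 × -3 + 7 × 1 = 1
So 2 × -3 ≡ 1 (mod 7)
The inverse is -3 mod 7 = 4
Verification: 2 × 4 = 8 = 1 × 7 + 1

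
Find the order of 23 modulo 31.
Powers of 23 mod 31: 23^1≡23, 23^2≡2, 23^3≡15, 23^4≡4, 23^5≡30, 23^6≡8, 23^7≡29, 23^8≡16, 23^9≡27, 23^10≡1. Order = 10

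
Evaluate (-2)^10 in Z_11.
(-2) ≡ 9 (mod 11). 10 = 8 + 2 (binary 1010). Repeated squaring mod 11: 9^1 ≡ 9; 9^2 ≡ 9² = 81 ≡ 4; 9^4 ≡ 4² = 16 ≡ 5; 9^8 ≡ 5² = 25 ≡ 3. Multiply: (-2)^10 ≡ 9^8 × 9^2 ≡ 3 × 4 (mod 11): 3 × 4 = 12 ≡ 1. So (-2)^10 ≡ 1 (mod 11).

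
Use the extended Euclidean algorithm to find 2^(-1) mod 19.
Extended GCD: 2(-9) + 19(1) = 1. So 2^(-1) ≡ 10 ≡ 10 (mod 19). Verify: 2 × 10 = 20 ≡ 1 (mod 19)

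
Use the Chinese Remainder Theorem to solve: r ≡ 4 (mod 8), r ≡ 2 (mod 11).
M = 8 × 11 = 88. M₁ = 11, y₁ ≡ 3 (mod 8). M₂ = 8, y₂ ≡ 7 (mod 11). r = 4×11×3 + 2×8×7 ≡ 68 (mod 88)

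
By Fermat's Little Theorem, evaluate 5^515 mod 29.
By Fermat: 5^{28} ≡ 1 (mod 29). 515 ≡ 11 (mod 28). So 5^{515} ≡ 5^{11} ≡ 13 (mod 29)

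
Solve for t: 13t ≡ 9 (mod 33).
21

Since gcd(13, 33) = 1 divides 9, a solution exists.
Multiply both sides by the inverse of 13 mod 33:
  13^(-1) mod 33 = 28
  x ≡ 28 × 9 ≡ 252 ≡ 21 (mod 33)
Verification: 13 × 21 = 273 = 8 × 33 + 9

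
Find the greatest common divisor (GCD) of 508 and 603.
1

Using the Euclidean algorithm:
508 = 0 × 603 + 508
603 = 1 × 508 + 95
508 = 5 × 95 + 33
95 = 2 × 33 + 29
33 = 1 × 29 + 4
29 = 7 × 4 + 1
4 = 4 × 1 + 0

GCD(508, 603) = 1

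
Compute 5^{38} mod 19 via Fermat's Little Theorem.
6

By Fermat's Little Theorem, a^(p-1) ≡ 1 (mod p) for prime p and gcd(a, p) = 1
Here p = 19, so 5^18 ≡ 1 (mod 19)
We can reduce the exponent: 38 mod 18 = 2
So 5^38 ≡ 5^2 (mod 19)
Computing: 5^2 mod 19 = 6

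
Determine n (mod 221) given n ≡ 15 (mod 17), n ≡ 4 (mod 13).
134

Using the Chinese Remainder Theorem:
M = product of moduli = 221
For equation 1: M_1 = 13, 13 ≡ 13 (mod 17), inverse of 13 mod 17 is 4 (check: 13 × 4 = 52 ≡ 1 (mod 17))
For equation 2: M_2 = 17, 17 ≡ 4 (mod 13), inverse of 17 mod 13 is 10 (check: 4 × 10 = 40 ≡ 1 (mod 13))
Combine: n ≡ Σ r_i×M_i×(M_i⁻¹ mod m_i) = 15×13×4 + 4×17×10 = 780 + 680 = 1460
1460 mod 221 = 134
n ≡ 134 (mod 221)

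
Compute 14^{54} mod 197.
196

Using successive squaring:
Binary expansion of 54: 110110
Powers of 14 mod 197 (each is the square of the previous):
  14^1 ≡ 14 (mod 197)
  14^2 ≡ 14² = 196 ≡ 196 (mod 197)
  14^4 ≡ 196² = 38416 ≡ 1 (mod 197)
  14^8 ≡ 1² = 1 ≡ 1 (mod 197)
  14^16 ≡ 1² = 1 ≡ 1 (mod 197)
  14^32 ≡ 1² = 1 ≡ 1 (mod 197)
54 = 32 + 16 + 4 + 2, so 14^54 = 14^32 × 14^16 × 14^4 × 14^2 ≡ 1 × 1 × 1 × 196 (mod 197)
Multiplying step by step:
  1 × 1 = 1 ≡ 1 (mod 197)
  1 × 1 = 1 ≡ 1 (mod 197)
  1 × 196 = 196 ≡ 196 (mod 197)
Result: 14^54 ≡ 196 (mod 197)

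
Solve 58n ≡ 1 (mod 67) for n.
58^(-1) ≡ 52 (mod 67). Verification: 58 × 52 = 3016 ≡ 1 (mod 67)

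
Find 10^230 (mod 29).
Using Fermat: 10^{28} ≡ 1 (mod 29). 230 ≡ 6 (mod 28). So 10^{230} ≡ 10^{6} ≡ 22 (mod 29)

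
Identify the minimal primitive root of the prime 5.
p - 1 = 4 has prime divisors 2. h is a primitive root mod 5 iff h^(4/q) ≢ 1 (mod 5) for each such q.
h = 2: 2^2 ≡ 4 (mod 5); none is 1, so 2 has order 4 and is a primitive root.
The smallest primitive root mod 5 is g = 2.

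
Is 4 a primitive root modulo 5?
p - 1 = 4 has prime divisors 2. Check 4^(4/q) mod 5 for each: 4^(4/2) = 4^2 ≡ 1 (mod 5). Since 4^2 ≡ 1 (mod 5), the order of 4 divides 2 (in fact the order is 2) ≠ 4, so it is not a primitive root.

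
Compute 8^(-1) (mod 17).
8^(-1) ≡ 15 (mod 17). Verification: 8 × 15 = 120 ≡ 1 (mod 17)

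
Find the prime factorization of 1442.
2 × 7 × 103

Divide by primes starting from smallest:
1442 ÷ 2 = 721
721 ÷ 7 = 103
103 ÷ 103 = 1

1442 = 2 × 7 × 103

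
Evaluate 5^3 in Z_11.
3 = 2 + 1 (binary 11). Repeated squaring mod 11: 5^1 ≡ 5; 5^2 ≡ 5² = 25 ≡ 3. Multiply: 5^3 = 5^2 × 5^1 ≡ 3 × 5 (mod 11): 3 × 5 = 15 ≡ 4. So 5^3 ≡ 4 (mod 11).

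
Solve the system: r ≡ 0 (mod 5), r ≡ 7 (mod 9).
M = 5 × 9 = 45. M₁ = 9, y₁ ≡ 4 (mod 5). M₂ = 5, y₂ ≡ 2 (mod 9). r = 0×9×4 + 7×5×2 ≡ 25 (mod 45)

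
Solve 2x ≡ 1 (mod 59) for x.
2^(-1) ≡ 30 (mod 59). Verification: 2 × 30 = 60 ≡ 1 (mod 59)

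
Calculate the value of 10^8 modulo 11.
8 = 8 (binary 1000). Repeated squaring mod 11: 10^1 ≡ 10; 10^2 ≡ 10² = 100 ≡ 1; 10^4 ≡ 1² = 1 ≡ 1; 10^8 ≡ 1² = 1 ≡ 1. So 10^8 ≡ 1 (mod 11).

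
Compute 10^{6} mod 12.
4

Using successive squaring:
Binary expansion of 6: 110
Powers of 10 mod 12 (each is the square of the previous):
  10^1 ≡ 10 (mod 12)
  10^2 ≡ 10² = 100 ≡ 4 (mod 12)
  10^4 ≡ 4² = 16 ≡ 4 (mod 12)
6 = 4 + 2, so 10^6 = 10^4 × 10^2 ≡ 4 × 4 (mod 12)
Multiplying step by step:
  4 × 4 = 16 ≡ 4 (mod 12)
Result: 10^6 ≡ 4 (mod 12)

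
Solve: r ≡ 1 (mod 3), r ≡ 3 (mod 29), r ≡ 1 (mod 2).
M = 3 × 29 × 2 = 174. M₁ = 58, y₁ ≡ 1 (mod 3). M₂ = 6, y₂ ≡ 5 (mod 29). M₃ = 87, y₃ ≡ 1 (mod 2). r = 1×58×1 + 3×6×5 + 1×87×1 ≡ 61 (mod 174)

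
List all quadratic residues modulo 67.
QRs mod 67: {1, 4, 6, 9, 10, 14, 15, 16, 17, 19, 21, 22, 23, 24, 25, 26, 29, 33, 35, 36, 37, 39, 40, 47, 49, 54, 55, 56, 59, 60, 62, 64, 65}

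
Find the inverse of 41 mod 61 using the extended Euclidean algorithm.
Extended GCD: 41(3) + 61(-2) = 1. So 41^(-1) ≡ 3 ≡ 3 (mod 61). Verify: 41 × 3 = 123 ≡ 1 (mod 61)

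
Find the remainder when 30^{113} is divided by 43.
By Fermat: 30^{42} ≡ 1 (mod 43). 113 = 2×42 + 29. So 30^{113} ≡ 30^{29} ≡ 5 (mod 43)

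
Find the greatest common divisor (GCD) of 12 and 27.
3

Using the Euclidean algorithm:
12 = 0 × 27 + 12
27 = 2 × 12 + 3
12 = 4 × 3 + 0

GCD(12, 27) = 3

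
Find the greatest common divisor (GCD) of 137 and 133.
1

Using the Euclidean algorithm:
137 = 1 × 133 + 4
133 = 33 × 4 + 1
4 = 4 × 1 + 0

GCD(137, 133) = 1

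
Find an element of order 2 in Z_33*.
10 has order 2 mod 33 since 10^{2} ≡ 1 (mod 33) and no smaller power works.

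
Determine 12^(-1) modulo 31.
12^(-1) ≡ 13 (mod 31). Verification: 12 × 13 = 156 ≡ 1 (mod 31)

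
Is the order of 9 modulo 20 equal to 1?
No, the actual order is 2, not 1.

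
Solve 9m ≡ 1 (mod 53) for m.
9^(-1) ≡ 6 (mod 53). Verification: 9 × 6 = 54 ≡ 1 (mod 53)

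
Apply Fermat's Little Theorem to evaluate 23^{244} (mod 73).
37

By Fermat's Little Theorem, a^(p-1) ≡ 1 (mod p) for prime p and gcd(a, p) = 1
Here p = 73, so 23^72 ≡ 1 (mod 73)
We can reduce the exponent: 244 mod 72 = 28
So 23^244 ≡ 23^28 (mod 73)
Computing: 23^28 mod 73 = 37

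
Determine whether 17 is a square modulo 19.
By Euler's criterion: 17^{9} ≡ 1 (mod 19). Since this equals 1, 17 is a QR.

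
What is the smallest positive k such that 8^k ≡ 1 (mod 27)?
Powers of 8 mod 27: 8^1≡8, 8^2≡10, 8^3≡26, 8^4≡19, 8^5≡17, 8^6≡1. Order = 6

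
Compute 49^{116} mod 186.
121

Using successive squaring:
Binary expansion of 116: 1110100
Powers of 49 mod 186 (each is the square of the previous):
  49^1 ≡ 49 (mod 186)
  49^2 ≡ 49² = 2401 ≡ 169 (mod 186)
  49^4 ≡ 169² = 28561 ≡ 103 (mod 186)
  49^8 ≡ 103² = 10609 ≡ 7 (mod 186)
  49^16 ≡ 7² = 49 ≡ 49 (mod 186)
  49^32 ≡ 49² = 2401 ≡ 169 (mod 186)
  49^64 ≡ 169² = 28561 ≡ 103 (mod 186)
116 = 64 + 32 + 16 + 4, so 49^116 = 49^64 × 49^32 × 49^16 × 49^4 ≡ 103 × 169 × 49 × 103 (mod 186)
Multiplying step by step:
  103 × 169 = 17407 ≡ 109 (mod 186)
  109 × 49 = 5341 ≡ 133 (mod 186)
  133 × 103 = 13699 ≡ 121 (mod 186)
Result: 49^116 ≡ 121 (mod 186)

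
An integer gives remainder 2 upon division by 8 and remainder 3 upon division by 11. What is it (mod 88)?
M = 8 × 11 = 88. M₁ = 11, y₁ ≡ 3 (mod 8). M₂ = 8, y₂ ≡ 7 (mod 11). m = 2×11×3 + 3×8×7 ≡ 58 (mod 88). The smallest positive such number is 58.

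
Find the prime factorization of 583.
11 × 53

Divide by primes starting from smallest:
583 ÷ 11 = 53
53 ÷ 53 = 1

583 = 11 × 53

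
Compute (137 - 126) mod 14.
11

(137 - 126) = 11
11 mod 14 = 11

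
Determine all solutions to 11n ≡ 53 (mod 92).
55

Since gcd(11, 92) = 1 divides 53, a solution exists.
Multiply both sides by the inverse of 11 mod 92:
  11^(-1) mod 92 = 67
  x ≡ 67 × 53 ≡ 3551 ≡ 55 (mod 92)
Verification: 11 × 55 = 605 = 6 × 92 + 53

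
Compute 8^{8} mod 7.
1

Using successive squaring:
Binary expansion of 8: 1000
Powers of 8 mod 7 (each is the square of the previous):
  8^1 ≡ 1 (mod 7)
  8^2 ≡ 1² = 1 ≡ 1 (mod 7)
  8^4 ≡ 1² = 1 ≡ 1 (mod 7)
  8^8 ≡ 1² = 1 ≡ 1 (mod 7)
8 is a power of 2, so 8^8 is the last square: ≡ 1 (mod 7)
Result: 8^8 ≡ 1 (mod 7)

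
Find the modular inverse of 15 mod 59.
15^(-1) ≡ 4 (mod 59). Verification: 15 × 4 = 60 ≡ 1 (mod 59)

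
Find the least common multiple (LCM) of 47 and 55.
2585

First find GCD(47, 55) using the Euclidean algorithm:
47 = 0 × 55 + 47
55 = 1 × 47 + 8
47 = 5 × 8 + 7
8 = 1 × 7 + 1
7 = 7 × 1 + 0
GCD(47, 55) = 1

LCM formula: LCM(a, b) = (a × b) / GCD(a, b)
LCM(47, 55) = (47 × 55) / 1
LCM(47, 55) = 2585 / 1
LCM(47, 55) = 2585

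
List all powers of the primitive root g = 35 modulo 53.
g^1, g^2, ..., g^{52} mod 53: {35, 6, 51, 36, 41, 4, 34, 24, 45, 38, 5, 16, 30, 43, 21, 46, 20, 11, 14, 13, 31, 25, 27, 44, 3, 52, 18, 47, 2, 17, 12, 49, 19, 29, 8, 15, 48, 37, 23, 10, 32, 7, 33, 42, 39, 40, 22, 28, 26, 9, 50, 1}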